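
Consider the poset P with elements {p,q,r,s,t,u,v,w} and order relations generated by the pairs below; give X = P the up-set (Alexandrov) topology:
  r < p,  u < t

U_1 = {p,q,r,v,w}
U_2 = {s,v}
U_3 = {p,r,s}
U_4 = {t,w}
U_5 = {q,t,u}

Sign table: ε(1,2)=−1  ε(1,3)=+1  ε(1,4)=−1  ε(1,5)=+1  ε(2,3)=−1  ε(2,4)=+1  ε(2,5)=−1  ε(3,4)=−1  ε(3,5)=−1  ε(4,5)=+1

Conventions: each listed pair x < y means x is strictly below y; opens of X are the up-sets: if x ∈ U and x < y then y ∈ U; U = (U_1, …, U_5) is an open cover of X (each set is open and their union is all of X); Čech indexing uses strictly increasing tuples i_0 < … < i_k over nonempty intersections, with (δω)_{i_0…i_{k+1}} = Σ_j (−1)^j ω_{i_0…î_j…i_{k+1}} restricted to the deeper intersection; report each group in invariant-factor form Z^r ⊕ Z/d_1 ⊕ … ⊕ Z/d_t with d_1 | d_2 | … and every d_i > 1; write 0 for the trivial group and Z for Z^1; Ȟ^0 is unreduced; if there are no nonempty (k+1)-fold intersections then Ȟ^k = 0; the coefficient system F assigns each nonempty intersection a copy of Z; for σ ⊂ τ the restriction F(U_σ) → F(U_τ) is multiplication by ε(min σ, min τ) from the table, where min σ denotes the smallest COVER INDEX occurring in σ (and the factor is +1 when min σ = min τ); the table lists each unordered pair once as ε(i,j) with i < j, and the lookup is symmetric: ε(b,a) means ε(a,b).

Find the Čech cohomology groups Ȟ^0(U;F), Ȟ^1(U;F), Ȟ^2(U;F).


nonempty overlaps:
  U12={v} U13={p,r} U14={w} U15={q} U23={s} U45={t}
C dims 5,6; δ0: rk 5, SNF 1^4·2
degree 0: 5−5−0 = 0 → Ȟ^0 ≅ 0
degree 1: 6−0−5 = 1 plus torsion [2] → Ȟ^1 ≅ Z ⊕ Z/2
degree 2: 0−0−0 = 0 → Ȟ^2 ≅ 0

Ȟ^0 ≅ 0, Ȟ^1 ≅ Z ⊕ Z/2, Ȟ^2 ≅ 0


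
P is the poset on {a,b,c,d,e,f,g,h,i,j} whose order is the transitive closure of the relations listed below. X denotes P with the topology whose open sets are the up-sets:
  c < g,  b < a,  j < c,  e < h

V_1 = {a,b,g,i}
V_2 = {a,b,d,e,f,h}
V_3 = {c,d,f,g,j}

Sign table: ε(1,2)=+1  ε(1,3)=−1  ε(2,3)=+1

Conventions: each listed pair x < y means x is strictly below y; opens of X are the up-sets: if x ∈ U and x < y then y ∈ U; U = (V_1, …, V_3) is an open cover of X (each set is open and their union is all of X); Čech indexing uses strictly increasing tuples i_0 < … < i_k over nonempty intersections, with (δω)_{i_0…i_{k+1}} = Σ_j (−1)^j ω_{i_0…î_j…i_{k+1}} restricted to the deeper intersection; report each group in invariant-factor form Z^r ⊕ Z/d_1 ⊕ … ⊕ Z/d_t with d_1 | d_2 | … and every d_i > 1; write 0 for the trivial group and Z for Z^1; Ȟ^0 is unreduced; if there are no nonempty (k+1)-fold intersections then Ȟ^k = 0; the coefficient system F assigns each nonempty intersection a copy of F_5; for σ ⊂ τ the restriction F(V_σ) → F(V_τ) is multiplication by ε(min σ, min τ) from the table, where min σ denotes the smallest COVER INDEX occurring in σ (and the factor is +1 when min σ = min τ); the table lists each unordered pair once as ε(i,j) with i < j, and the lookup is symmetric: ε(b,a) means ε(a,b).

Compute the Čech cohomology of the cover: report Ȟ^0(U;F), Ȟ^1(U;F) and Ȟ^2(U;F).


nonempty overlaps:
  V12={a,b} V13={g} V23={d,f}
C dims 3,3; δ0: rk_F5 3
degree 0: 3−3−0 = 0 → Ȟ^0 ≅ 0
degree 1: 3−0−3 = 0 → Ȟ^1 ≅ 0
degree 2: 0−0−0 = 0 → Ȟ^2 ≅ 0

Ȟ^0 = 0,  Ȟ^1 = 0,  Ȟ^2 = 0


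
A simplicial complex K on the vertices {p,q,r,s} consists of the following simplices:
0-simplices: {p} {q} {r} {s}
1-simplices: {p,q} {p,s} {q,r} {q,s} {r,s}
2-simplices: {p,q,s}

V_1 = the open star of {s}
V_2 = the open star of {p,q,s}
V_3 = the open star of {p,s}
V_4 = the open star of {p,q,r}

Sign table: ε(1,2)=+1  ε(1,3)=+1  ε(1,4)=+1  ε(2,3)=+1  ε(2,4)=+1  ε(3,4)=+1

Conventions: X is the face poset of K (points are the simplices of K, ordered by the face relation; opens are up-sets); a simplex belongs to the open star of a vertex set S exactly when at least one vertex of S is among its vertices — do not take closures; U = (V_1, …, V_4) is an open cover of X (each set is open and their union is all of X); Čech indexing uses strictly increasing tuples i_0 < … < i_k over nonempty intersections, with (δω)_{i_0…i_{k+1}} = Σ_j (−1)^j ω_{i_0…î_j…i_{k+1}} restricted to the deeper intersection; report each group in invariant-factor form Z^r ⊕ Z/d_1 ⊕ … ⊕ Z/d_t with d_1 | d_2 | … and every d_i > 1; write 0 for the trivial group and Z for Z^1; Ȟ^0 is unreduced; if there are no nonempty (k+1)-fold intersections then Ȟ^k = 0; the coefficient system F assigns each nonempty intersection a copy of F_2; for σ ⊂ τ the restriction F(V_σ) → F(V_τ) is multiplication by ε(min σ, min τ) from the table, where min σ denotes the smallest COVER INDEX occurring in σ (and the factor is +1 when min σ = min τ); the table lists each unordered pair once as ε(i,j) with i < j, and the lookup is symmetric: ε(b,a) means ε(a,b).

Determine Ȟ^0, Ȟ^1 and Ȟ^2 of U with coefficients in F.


cover nerve:
  V1={{s},{p,s},{q,s},{r,s},{p,q,s}} V2={{p},{q},{s},{p,q},{p,s},{q,r},{q,s},{r,s},{p,q,s}} V3={{p},{s},{p,q},{p,s},{q,s},{r,s},{p,q,s}} V4={{p},{q},{r},{p,q},{p,s},{q,r},{q,s},{r,s},{p,q,s}}
  V12={{s},{p,s},{q,s},{r,s},{p,q,s}} V13={{s},{p,s},{q,s},{r,s},{p,q,s}} V14={{p,s},{q,s},{r,s},{p,q,s}} V23={{p},{s},{p,q},{p,s},{q,s},{r,s},{p,q,s}} V24={{p},{q},{p,q},{p,s},{q,r},{q,s},{r,s},{p,q,s}} V34={{p},{p,q},{p,s},{q,s},{r,s},{p,q,s}}
  V123={{s},{p,s},{q,s},{r,s},{p,q,s}} V124={{p,s},{q,s},{r,s},{p,q,s}} V134={{p,s},{q,s},{r,s},{p,q,s}} V234={{p},{p,q},{p,s},{q,s},{r,s},{p,q,s}}
  V1234={{p,s},{q,s},{r,s},{p,q,s}}
C dims 4,6,4,1; δ0: rk_F2 3; δ1: rk_F2 3; δ2: rk_F2 1
Ȟ^0: (4−3)−0=1 ⇒ Z/2
Ȟ^1: (6−3)−3=0 ⇒ 0
Ȟ^2: (4−1)−3=0 ⇒ 0

Ȟ^0 = Z/2,  Ȟ^1 = 0,  Ȟ^2 = 0


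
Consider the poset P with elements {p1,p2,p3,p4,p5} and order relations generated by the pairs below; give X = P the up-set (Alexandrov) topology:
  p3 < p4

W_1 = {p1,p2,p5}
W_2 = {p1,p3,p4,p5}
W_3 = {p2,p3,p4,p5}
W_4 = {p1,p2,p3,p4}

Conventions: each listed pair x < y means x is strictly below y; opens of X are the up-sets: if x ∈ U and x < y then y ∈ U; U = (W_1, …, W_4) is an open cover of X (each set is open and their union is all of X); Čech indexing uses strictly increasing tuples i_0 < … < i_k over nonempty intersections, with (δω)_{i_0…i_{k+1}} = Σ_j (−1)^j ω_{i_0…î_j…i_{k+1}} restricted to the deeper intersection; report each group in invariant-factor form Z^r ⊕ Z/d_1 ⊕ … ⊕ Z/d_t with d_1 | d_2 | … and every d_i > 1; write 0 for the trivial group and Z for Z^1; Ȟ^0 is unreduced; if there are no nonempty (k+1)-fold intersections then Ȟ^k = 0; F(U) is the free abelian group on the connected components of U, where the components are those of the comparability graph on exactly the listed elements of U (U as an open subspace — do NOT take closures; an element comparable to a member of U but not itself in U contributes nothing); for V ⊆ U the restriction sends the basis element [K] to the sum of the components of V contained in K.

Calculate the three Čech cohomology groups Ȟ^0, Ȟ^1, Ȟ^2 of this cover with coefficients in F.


Ȟ^0 = Z^4, Ȟ^1 = 0 and Ȟ^2 = 0

cover nerve:
  W12={p1,p5} W13={p2,p5} W14={p1,p2} W23={p3,p4,p5} W24={p1,p3,p4} W34={p2,p3,p4}
  W123={p5} W124={p1} W134={p2} W234={p3,p4}
components per intersection:
  W1: {p1} {p2} {p5}
  W2: {p1} {p3,p4} {p5}
  W3: {p2} {p3,p4} {p5}
  W4: {p1} {p2} {p3,p4}
  W12: {p1} {p5}
  W13: {p2} {p5}
  W14: {p1} {p2}
  W23: {p3,p4} {p5}
  W24: {p1} {p3,p4}
  W34: {p2} {p3,p4}
  W123: {p5}
  W124: {p1}
  W134: {p2}
  W234: {p3,p4}
C dims 12,12,4; δ0: rk 8, SNF 1^8; δ1: rk 4, SNF 1^4
Ȟ^0: (12−8)−0=4 ⇒ Z^4
Ȟ^1: (12−4)−8=0 ⇒ 0
Ȟ^2: (4−0)−4=0 ⇒ 0


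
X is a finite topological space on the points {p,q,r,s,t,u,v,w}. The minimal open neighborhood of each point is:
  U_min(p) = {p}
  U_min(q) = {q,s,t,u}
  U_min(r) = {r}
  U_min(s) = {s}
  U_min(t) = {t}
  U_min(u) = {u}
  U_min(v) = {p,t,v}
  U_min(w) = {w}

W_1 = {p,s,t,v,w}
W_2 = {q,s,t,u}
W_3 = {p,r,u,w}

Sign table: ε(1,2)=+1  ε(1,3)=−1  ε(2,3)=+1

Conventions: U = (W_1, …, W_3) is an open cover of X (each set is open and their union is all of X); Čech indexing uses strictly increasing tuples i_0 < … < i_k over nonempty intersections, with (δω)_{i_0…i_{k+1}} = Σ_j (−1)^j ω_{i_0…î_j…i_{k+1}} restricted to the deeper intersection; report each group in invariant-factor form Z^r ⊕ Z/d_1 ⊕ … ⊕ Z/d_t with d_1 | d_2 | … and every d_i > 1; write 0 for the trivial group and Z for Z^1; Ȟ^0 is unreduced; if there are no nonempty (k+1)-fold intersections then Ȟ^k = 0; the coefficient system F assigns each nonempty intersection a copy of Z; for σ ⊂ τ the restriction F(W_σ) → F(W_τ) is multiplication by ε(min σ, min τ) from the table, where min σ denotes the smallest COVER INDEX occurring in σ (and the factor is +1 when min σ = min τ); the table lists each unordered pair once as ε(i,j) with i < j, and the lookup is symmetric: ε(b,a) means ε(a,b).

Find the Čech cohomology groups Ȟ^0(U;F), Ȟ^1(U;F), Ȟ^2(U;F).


Ȟ^0 ≅ 0,  Ȟ^1 ≅ Z/2,  Ȟ^2 ≅ 0

nerve simplices:
  W12={s,t} W13={p,w} W23={u}
C dims 3,3; δ0: rk 3, SNF 1^2·2
degree 0: 3−3−0 = 0 → Ȟ^0 ≅ 0
degree 1: 3−0−3 = 0 plus torsion [2] → Ȟ^1 ≅ Z/2
degree 2: 0−0−0 = 0 → Ȟ^2 ≅ 0


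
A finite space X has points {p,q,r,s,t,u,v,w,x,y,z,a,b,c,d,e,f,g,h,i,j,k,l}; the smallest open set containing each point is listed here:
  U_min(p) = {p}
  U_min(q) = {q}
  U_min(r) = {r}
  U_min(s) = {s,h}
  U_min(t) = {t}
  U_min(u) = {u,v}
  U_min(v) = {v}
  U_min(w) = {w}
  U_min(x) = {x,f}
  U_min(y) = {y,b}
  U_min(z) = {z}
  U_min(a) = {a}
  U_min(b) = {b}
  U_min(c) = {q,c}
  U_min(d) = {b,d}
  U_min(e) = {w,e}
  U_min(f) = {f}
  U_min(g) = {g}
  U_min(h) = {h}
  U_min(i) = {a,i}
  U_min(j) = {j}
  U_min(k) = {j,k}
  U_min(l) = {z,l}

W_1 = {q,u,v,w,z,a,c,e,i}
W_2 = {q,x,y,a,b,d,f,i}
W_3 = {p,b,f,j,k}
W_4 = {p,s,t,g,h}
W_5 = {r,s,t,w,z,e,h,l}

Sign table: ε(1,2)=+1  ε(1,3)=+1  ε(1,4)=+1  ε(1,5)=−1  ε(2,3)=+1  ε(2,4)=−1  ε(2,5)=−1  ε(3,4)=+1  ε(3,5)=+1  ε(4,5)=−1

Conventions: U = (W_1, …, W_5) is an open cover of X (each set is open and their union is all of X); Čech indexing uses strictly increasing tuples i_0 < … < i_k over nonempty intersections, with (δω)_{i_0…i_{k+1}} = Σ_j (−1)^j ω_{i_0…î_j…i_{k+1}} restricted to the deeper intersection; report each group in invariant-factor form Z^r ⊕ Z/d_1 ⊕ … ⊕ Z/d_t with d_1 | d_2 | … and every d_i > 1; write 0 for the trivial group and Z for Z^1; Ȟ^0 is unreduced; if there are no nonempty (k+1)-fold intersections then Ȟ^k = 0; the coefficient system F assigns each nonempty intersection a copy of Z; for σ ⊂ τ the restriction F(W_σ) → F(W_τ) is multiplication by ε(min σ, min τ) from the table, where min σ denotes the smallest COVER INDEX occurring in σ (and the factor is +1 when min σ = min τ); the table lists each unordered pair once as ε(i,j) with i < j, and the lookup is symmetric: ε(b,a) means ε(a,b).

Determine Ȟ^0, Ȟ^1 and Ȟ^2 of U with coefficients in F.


Ȟ^0 ≅ Z,  Ȟ^1 ≅ Z,  Ȟ^2 ≅ 0

nerve simplices:
  W12={q,a,i} W15={w,z,e} W23={b,f} W34={p} W45={s,t,h}
C dims 5,5; δ0: rk 4, SNF 1^4
degree 0: 5−4−0 = 1 → Ȟ^0 ≅ Z
degree 1: 5−0−4 = 1 → Ȟ^1 ≅ Z
degree 2: 0−0−0 = 0 → Ȟ^2 ≅ 0


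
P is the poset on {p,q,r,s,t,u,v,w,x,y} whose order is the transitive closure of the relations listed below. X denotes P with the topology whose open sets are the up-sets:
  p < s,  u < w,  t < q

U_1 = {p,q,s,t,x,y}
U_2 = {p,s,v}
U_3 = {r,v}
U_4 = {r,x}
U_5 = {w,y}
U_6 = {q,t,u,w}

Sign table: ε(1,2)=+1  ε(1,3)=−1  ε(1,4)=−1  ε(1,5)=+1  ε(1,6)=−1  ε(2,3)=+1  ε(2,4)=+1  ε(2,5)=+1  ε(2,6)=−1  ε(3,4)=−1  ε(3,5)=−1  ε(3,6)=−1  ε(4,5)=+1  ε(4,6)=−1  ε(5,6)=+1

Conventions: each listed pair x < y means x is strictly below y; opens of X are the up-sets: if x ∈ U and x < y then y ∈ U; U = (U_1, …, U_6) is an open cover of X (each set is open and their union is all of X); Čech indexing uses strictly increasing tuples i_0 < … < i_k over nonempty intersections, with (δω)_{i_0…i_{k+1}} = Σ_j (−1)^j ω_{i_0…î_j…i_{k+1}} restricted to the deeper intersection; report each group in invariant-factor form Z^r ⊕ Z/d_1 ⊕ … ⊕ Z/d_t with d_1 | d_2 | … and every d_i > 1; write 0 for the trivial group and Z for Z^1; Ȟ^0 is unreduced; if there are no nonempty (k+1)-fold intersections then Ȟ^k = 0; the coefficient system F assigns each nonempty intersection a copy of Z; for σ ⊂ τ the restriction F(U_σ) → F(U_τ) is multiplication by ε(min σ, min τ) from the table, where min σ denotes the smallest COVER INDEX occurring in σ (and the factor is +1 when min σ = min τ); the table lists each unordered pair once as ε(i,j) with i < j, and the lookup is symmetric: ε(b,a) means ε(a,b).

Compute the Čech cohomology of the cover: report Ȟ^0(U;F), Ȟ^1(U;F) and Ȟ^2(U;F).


Ȟ^0(U;F) ≅ 0, Ȟ^1(U;F) ≅ Z ⊕ Z/2 and Ȟ^2(U;F) ≅ 0

nonempty intersections:
  U12={p,s} U14={x} U15={y} U16={q,t} U23={v} U34={r} U56={w}
C dims 6,7; δ0: rk 6, SNF 1^5·2
Ȟ^0: (6−6)−0=0 ⇒ 0
Ȟ^1: (7−0)−6=1 plus torsion [2] ⇒ Z ⊕ Z/2
Ȟ^2: (0−0)−0=0 ⇒ 0


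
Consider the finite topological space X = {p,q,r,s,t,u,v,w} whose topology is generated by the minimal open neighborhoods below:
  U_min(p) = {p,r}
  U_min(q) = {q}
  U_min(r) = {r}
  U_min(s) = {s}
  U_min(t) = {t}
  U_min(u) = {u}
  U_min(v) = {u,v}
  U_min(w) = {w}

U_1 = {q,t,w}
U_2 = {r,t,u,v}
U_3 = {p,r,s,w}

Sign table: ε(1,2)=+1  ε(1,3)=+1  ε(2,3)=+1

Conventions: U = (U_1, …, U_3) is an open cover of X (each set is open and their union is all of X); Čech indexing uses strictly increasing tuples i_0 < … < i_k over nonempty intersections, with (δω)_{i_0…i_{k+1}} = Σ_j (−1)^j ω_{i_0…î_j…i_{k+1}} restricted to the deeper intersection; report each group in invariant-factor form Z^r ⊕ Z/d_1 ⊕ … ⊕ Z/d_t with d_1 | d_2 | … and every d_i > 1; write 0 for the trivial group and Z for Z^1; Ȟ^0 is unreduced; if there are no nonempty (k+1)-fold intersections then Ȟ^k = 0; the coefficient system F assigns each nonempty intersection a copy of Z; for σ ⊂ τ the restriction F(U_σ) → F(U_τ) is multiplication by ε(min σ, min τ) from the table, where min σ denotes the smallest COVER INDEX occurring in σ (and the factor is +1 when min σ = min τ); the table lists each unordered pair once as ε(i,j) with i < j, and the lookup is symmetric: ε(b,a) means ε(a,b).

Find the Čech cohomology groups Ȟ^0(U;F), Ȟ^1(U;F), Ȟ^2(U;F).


Ȟ^0(U;F) ≅ Z, Ȟ^1(U;F) ≅ Z and Ȟ^2(U;F) ≅ 0

cover nerve:
  U12={t} U13={w} U23={r}
C dims 3,3; δ0: rk 2, SNF 1^2
Ȟ^0: (3−2)−0=1 ⇒ Z
Ȟ^1: (3−0)−2=1 ⇒ Z
Ȟ^2: (0−0)−0=0 ⇒ 0


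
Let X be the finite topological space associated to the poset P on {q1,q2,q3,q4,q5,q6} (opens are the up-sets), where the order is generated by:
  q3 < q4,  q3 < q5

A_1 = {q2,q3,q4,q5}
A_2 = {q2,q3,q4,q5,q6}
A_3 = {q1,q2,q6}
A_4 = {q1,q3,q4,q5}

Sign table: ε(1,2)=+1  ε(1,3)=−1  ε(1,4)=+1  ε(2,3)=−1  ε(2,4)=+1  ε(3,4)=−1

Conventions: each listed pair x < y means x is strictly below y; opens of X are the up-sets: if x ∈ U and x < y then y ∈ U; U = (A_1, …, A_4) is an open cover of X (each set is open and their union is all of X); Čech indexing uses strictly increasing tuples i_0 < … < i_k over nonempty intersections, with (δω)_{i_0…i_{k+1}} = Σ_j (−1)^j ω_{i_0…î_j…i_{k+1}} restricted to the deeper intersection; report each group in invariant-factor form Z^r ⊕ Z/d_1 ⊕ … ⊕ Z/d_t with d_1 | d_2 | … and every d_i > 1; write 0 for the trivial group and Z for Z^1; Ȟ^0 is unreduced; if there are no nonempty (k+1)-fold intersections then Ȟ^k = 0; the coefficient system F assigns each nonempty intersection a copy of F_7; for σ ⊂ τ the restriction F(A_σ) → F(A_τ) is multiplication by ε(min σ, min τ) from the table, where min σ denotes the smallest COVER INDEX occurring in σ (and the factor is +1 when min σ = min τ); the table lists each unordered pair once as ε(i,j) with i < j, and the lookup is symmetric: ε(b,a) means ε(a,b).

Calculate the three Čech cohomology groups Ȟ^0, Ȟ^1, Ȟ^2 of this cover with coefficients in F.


Ȟ^0 = Z/7, Ȟ^1 = Z/7, Ȟ^2 = 0

intersection data:
  A12={q2,q3,q4,q5} A13={q2} A14={q3,q4,q5} A23={q2,q6} A24={q3,q4,q5} A34={q1}
  A123={q2} A124={q3,q4,q5}
C dims 4,6,2; δ0: rk_F7 3; δ1: rk_F7 2
Ȟ^0 = (4 − 3) − 0 = 1, so Ȟ^0 ≅ Z/7
Ȟ^1 = (6 − 2) − 3 = 1, so Ȟ^1 ≅ Z/7
Ȟ^2 = (2 − 0) − 2 = 0, so Ȟ^2 ≅ 0


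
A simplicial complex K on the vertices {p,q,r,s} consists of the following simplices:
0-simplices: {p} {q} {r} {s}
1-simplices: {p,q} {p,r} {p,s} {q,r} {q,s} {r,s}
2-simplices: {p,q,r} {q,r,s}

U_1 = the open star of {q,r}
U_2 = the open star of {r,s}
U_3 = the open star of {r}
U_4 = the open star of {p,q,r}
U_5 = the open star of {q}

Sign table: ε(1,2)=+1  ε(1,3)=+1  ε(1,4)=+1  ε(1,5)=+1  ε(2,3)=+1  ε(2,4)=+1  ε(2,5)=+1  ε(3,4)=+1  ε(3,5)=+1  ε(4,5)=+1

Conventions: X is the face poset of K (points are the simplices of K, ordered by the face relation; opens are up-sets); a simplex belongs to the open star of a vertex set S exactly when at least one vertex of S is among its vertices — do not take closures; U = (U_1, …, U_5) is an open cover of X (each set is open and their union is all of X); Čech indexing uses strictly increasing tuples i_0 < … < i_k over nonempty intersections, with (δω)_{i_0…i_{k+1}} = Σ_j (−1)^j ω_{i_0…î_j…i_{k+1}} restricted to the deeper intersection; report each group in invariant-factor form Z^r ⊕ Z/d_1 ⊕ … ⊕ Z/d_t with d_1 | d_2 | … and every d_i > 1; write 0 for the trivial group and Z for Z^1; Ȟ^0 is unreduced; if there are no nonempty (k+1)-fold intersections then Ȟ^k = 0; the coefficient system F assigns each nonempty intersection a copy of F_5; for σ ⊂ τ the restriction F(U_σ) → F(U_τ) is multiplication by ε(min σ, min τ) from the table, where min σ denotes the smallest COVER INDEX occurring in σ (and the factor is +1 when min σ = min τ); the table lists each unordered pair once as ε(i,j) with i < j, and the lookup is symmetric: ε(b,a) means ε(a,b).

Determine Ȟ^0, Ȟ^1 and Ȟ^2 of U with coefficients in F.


nonempty overlaps:
  U1={{q},{r},{p,q},{p,r},{q,r},{q,s},{r,s},{p,q,r},{q,r,s}} U2={{r},{s},{p,r},{p,s},{q,r},{q,s},{r,s},{p,q,r},{q,r,s}} U3={{r},{p,r},{q,r},{r,s},{p,q,r},{q,r,s}} U4={{p},{q},{r},{p,q},{p,r},{p,s},{q,r},{q,s},{r,s},{p,q,r},{q,r,s}} U5={{q},{p,q},{q,r},{q,s},{p,q,r},{q,r,s}}
  U12={{r},{p,r},{q,r},{q,s},{r,s},{p,q,r},{q,r,s}} U13={{r},{p,r},{q,r},{r,s},{p,q,r},{q,r,s}} U14={{q},{r},{p,q},{p,r},{q,r},{q,s},{r,s},{p,q,r},{q,r,s}} U15={{q},{p,q},{q,r},{q,s},{p,q,r},{q,r,s}} U23={{r},{p,r},{q,r},{r,s},{p,q,r},{q,r,s}} U24={{r},{p,r},{p,s},{q,r},{q,s},{r,s},{p,q,r},{q,r,s}} U25={{q,r},{q,s},{p,q,r},{q,r,s}} U34={{r},{p,r},{q,r},{r,s},{p,q,r},{q,r,s}} U35={{q,r},{p,q,r},{q,r,s}} U45={{q},{p,q},{q,r},{q,s},{p,q,r},{q,r,s}}
  U123={{r},{p,r},{q,r},{r,s},{p,q,r},{q,r,s}} U124={{r},{p,r},{q,r},{q,s},{r,s},{p,q,r},{q,r,s}} U125={{q,r},{q,s},{p,q,r},{q,r,s}} U134={{r},{p,r},{q,r},{r,s},{p,q,r},{q,r,s}} U135={{q,r},{p,q,r},{q,r,s}} U145={{q},{p,q},{q,r},{q,s},{p,q,r},{q,r,s}} U234={{r},{p,r},{q,r},{r,s},{p,q,r},{q,r,s}} U235={{q,r},{p,q,r},{q,r,s}} U245={{q,r},{q,s},{p,q,r},{q,r,s}} U345={{q,r},{p,q,r},{q,r,s}}
  U1234={{r},{p,r},{q,r},{r,s},{p,q,r},{q,r,s}} U1235={{q,r},{p,q,r},{q,r,s}} U1245={{q,r},{q,s},{p,q,r},{q,r,s}} U1345={{q,r},{p,q,r},{q,r,s}} U2345={{q,r},{p,q,r},{q,r,s}}
  U12345={{q,r},{p,q,r},{q,r,s}}
C dims 5,10,10,5; δ0: rk_F5 4; δ1: rk_F5 6; δ2: rk_F5 4
degree 0: 5−4−0 = 1 → Ȟ^0 ≅ Z/5
degree 1: 10−6−4 = 0 → Ȟ^1 ≅ 0
degree 2: 10−4−6 = 0 → Ȟ^2 ≅ 0

Ȟ^0(U;F) ≅ Z/5,  Ȟ^1(U;F) ≅ 0,  Ȟ^2(U;F) ≅ 0


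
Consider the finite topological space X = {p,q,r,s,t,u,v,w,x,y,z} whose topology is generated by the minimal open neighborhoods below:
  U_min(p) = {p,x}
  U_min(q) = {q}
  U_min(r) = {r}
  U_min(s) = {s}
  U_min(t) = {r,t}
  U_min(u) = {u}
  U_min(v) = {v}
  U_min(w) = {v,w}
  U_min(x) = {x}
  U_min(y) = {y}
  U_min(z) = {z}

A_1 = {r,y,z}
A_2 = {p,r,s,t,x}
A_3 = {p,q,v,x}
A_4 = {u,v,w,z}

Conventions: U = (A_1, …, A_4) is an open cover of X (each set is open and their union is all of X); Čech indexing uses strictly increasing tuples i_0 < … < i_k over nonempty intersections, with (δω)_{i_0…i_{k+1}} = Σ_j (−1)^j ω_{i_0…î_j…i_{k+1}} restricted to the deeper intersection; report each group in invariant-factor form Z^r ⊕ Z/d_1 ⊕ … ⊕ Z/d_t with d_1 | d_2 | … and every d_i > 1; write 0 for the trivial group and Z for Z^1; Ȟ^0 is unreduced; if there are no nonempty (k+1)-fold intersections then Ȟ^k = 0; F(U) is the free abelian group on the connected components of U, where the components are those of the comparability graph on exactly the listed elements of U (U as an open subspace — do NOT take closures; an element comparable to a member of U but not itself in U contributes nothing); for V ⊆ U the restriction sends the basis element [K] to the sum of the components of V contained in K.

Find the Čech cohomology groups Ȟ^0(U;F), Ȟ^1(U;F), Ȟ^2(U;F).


nerve of the cover:
  A12={r} A14={z} A23={p,x} A34={v}
components per intersection:
  A1: {r} {y} {z}
  A2: {p,x} {r,t} {s}
  A3: {p,x} {q} {v}
  A4: {u} {v,w} {z}
  A12: {r}
  A14: {z}
  A23: {p,x}
  A34: {v}
C dims 12,4; δ0: rk 4, SNF 1^4
Ȟ^0 = (12 − 4) − 0 = 8, so Ȟ^0 ≅ Z^8
Ȟ^1 = (4 − 0) − 4 = 0, so Ȟ^1 ≅ 0
Ȟ^2 = (0 − 0) − 0 = 0, so Ȟ^2 ≅ 0

Ȟ^0(U;F) ≅ Z^8; Ȟ^1(U;F) ≅ 0; Ȟ^2(U;F) ≅ 0


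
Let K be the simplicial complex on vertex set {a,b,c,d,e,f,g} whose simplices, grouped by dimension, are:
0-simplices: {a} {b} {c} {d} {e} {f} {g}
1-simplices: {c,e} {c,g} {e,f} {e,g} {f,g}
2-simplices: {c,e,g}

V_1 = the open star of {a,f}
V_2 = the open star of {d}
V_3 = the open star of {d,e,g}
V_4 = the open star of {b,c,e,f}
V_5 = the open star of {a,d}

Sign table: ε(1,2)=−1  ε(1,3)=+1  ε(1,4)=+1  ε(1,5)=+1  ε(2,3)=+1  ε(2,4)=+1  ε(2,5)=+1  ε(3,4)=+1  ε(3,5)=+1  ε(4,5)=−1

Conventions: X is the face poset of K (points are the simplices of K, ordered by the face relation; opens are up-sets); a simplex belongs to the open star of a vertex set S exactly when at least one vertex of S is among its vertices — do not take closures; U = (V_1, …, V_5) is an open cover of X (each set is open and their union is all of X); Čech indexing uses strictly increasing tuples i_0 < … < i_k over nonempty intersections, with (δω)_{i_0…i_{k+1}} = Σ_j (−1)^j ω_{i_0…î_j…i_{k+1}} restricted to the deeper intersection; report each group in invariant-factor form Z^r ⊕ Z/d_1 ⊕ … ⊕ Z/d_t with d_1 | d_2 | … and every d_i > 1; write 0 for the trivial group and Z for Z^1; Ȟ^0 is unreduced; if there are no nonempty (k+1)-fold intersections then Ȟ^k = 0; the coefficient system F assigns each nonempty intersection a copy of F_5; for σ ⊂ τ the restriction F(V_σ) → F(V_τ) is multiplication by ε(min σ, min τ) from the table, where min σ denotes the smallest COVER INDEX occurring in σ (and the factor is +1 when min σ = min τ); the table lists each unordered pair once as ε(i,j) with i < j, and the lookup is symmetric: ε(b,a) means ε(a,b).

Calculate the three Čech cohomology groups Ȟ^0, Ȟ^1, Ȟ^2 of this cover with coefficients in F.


Ȟ^0 ≅ Z/5,  Ȟ^1 ≅ Z/5,  Ȟ^2 ≅ 0

nerve of the cover:
  V1={{a},{f},{e,f},{f,g}} V2={{d}} V3={{d},{e},{g},{c,e},{c,g},{e,f},{e,g},{f,g},{c,e,g}} V4={{b},{c},{e},{f},{c,e},{c,g},{e,f},{e,g},{f,g},{c,e,g}} V5={{a},{d}}
  V13={{e,f},{f,g}} V14={{f},{e,f},{f,g}} V15={{a}} V23={{d}} V25={{d}} V34={{e},{c,e},{c,g},{e,f},{e,g},{f,g},{c,e,g}} V35={{d}}
  V134={{e,f},{f,g}} V235={{d}}
C dims 5,7,2; δ0: rk_F5 4; δ1: rk_F5 2
Ȟ^0 = (5 − 4) − 0 = 1, so Ȟ^0 ≅ Z/5
Ȟ^1 = (7 − 2) − 4 = 1, so Ȟ^1 ≅ Z/5
Ȟ^2 = (2 − 0) − 2 = 0, so Ȟ^2 ≅ 0


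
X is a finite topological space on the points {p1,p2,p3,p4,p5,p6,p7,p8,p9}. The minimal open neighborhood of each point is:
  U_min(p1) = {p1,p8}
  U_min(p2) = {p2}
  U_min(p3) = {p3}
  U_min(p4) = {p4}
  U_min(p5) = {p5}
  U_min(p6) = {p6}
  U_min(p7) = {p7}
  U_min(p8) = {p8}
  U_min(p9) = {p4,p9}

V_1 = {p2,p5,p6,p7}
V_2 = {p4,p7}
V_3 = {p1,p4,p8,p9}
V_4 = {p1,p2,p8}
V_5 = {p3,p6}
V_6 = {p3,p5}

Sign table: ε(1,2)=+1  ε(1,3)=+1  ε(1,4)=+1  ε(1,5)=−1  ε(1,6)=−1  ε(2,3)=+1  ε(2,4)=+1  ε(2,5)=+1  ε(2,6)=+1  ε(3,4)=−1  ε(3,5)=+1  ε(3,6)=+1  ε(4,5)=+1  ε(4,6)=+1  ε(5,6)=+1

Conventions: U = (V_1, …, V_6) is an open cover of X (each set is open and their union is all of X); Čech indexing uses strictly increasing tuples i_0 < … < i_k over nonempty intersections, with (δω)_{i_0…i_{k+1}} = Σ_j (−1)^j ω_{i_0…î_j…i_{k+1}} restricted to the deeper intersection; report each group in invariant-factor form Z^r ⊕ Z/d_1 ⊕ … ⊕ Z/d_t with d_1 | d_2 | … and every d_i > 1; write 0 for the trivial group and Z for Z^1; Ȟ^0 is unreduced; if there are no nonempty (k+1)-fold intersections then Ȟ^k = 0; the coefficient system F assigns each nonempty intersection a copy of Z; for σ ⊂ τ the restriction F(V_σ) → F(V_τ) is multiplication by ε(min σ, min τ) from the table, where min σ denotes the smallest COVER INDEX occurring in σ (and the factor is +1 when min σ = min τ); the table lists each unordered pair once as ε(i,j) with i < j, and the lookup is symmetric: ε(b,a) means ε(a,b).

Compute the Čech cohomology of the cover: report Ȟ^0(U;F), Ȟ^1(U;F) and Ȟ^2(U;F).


nonempty intersections:
  V12={p7} V14={p2} V15={p6} V16={p5} V23={p4} V34={p1,p8} V56={p3}
C dims 6,7; δ0: rk 6, SNF 1^5·2
Ȟ^0: (6−6)−0=0 ⇒ 0
Ȟ^1: (7−0)−6=1 plus torsion [2] ⇒ Z ⊕ Z/2
Ȟ^2: (0−0)−0=0 ⇒ 0

Ȟ^0 ≅ 0, Ȟ^1 ≅ Z ⊕ Z/2 and Ȟ^2 ≅ 0


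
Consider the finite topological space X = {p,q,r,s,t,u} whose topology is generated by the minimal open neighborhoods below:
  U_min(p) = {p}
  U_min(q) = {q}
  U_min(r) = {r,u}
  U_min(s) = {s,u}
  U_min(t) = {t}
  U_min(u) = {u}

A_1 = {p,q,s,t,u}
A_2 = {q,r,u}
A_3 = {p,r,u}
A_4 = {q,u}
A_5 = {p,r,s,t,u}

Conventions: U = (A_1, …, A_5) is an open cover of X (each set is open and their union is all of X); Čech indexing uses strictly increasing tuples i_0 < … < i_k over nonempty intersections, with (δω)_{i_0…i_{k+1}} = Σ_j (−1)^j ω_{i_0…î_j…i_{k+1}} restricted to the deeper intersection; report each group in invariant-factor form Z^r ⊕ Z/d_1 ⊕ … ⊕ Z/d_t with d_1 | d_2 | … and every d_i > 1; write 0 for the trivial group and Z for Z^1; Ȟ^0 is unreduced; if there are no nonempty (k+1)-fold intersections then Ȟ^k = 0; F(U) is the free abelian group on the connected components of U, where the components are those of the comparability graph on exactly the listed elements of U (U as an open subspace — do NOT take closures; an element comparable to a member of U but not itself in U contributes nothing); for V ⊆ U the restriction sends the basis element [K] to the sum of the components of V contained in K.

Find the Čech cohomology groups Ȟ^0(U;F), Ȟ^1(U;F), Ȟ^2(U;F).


Ȟ^0(U;F) ≅ Z^4, Ȟ^1(U;F) ≅ 0, Ȟ^2(U;F) ≅ 0

cover nerve:
  A12={q,u} A13={p,u} A14={q,u} A15={p,s,t,u} A23={r,u} A24={q,u} A25={r,u} A34={u} A35={p,r,u} A45={u}
  A123={u} A124={q,u} A125={u} A134={u} A135={p,u} A145={u} A234={u} A235={r,u} A245={u} A345={u}
  A1234={u} A1235={u} A1245={u} A1345={u} A2345={u}
  A12345={u}
components per intersection:
  A1: {p} {q} {s,u} {t}
  A2: {q} {r,u}
  A3: {p} {r,u}
  A4: {q} {u}
  A5: {p} {r,s,u} {t}
  A12: {q} {u}
  A13: {p} {u}
  A14: {q} {u}
  A15: {p} {s,u} {t}
  A23: {r,u}
  A24: {q} {u}
  A25: {r,u}
  A34: {u}
  A35: {p} {r,u}
  A45: {u}
  A123: {u}
  A124: {q} {u}
  A125: {u}
  A134: {u}
  A135: {p} {u}
  A145: {u}
  A234: {u}
  A235: {r,u}
  A245: {u}
  A345: {u}
  A1234: {u}
  A1235: {u}
  A1245: {u}
  A1345: {u}
  A2345: {u}
  A12345: {u}
C dims 13,17,12,5; δ0: rk 9, SNF 1^9; δ1: rk 8, SNF 1^8; δ2: rk 4, SNF 1^4
Ȟ^0: (13−9)−0=4 ⇒ Z^4
Ȟ^1: (17−8)−9=0 ⇒ 0
Ȟ^2: (12−4)−8=0 ⇒ 0


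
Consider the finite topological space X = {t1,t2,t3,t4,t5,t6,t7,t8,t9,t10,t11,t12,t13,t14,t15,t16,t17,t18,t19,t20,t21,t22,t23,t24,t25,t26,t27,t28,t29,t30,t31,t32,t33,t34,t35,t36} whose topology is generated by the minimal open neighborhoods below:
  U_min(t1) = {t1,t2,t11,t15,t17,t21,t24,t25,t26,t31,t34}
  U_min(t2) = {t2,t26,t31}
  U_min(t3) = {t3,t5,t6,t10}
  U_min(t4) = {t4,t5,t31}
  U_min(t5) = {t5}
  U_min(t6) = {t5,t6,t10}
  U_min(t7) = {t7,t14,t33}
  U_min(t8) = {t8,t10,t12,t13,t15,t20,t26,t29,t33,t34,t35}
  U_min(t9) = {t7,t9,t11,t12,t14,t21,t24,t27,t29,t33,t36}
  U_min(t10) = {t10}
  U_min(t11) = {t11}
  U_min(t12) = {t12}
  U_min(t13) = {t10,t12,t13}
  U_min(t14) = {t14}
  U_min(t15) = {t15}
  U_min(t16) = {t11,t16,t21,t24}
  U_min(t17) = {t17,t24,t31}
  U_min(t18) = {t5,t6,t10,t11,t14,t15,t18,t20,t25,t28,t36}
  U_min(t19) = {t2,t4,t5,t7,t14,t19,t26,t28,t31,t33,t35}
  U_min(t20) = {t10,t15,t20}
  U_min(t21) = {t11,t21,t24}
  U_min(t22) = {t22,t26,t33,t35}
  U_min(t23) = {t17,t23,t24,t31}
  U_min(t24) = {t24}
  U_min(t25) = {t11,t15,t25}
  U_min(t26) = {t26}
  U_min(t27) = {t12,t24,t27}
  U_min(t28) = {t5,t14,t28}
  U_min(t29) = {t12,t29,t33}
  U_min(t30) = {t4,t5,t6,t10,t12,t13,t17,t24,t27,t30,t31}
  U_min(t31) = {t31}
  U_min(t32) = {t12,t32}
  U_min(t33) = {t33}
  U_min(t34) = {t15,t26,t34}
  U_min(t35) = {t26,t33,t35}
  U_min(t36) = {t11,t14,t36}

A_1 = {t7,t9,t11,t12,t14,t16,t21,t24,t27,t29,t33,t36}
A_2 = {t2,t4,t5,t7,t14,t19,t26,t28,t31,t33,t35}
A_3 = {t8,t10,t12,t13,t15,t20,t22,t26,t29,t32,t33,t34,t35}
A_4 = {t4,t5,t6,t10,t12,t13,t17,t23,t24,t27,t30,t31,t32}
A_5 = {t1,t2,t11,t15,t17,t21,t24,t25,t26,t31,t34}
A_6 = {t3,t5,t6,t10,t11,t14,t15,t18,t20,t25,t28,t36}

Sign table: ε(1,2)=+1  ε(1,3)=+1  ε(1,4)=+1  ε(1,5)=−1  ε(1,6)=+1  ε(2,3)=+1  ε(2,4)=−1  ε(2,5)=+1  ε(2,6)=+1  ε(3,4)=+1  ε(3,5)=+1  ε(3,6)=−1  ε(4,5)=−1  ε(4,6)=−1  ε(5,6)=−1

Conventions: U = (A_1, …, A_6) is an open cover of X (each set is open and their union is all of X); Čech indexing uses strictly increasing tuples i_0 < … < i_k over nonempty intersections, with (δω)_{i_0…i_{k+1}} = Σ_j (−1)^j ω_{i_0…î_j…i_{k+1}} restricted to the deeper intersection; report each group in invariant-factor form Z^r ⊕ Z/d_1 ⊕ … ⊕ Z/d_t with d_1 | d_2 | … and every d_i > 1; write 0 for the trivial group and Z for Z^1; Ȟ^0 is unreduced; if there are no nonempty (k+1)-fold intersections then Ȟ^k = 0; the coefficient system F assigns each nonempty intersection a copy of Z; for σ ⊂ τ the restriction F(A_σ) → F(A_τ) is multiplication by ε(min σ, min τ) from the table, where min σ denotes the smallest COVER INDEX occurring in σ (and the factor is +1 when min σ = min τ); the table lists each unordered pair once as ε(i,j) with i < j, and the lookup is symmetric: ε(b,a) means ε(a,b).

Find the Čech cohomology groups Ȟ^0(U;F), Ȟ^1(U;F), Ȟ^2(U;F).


Ȟ^0 = 0,  Ȟ^1 = Z/2,  Ȟ^2 = Z

nonempty intersections:
  A12={t7,t14,t33} A13={t12,t29,t33} A14={t12,t24,t27} A15={t11,t21,t24} A16={t11,t14,t36} A23={t26,t33,t35} A24={t4,t5,t31} A25={t2,t26,t31} A26={t5,t14,t28} A34={t10,t12,t13,t32} A35={t15,t26,t34} A36={t10,t15,t20} A45={t17,t24,t31} A46={t5,t6,t10} A56={t11,t15,t25}
  A123={t33} A126={t14} A134={t12} A145={t24} A156={t11} A235={t26} A245={t31} A246={t5} A346={t10} A356={t15}
C dims 6,15,10; δ0: rk 6, SNF 1^5·2; δ1: rk 9, SNF 1^9
Ȟ^0: (6−6)−0=0 ⇒ 0
Ȟ^1: (15−9)−6=0 plus torsion [2] ⇒ Z/2
Ȟ^2: (10−0)−9=1 ⇒ Z


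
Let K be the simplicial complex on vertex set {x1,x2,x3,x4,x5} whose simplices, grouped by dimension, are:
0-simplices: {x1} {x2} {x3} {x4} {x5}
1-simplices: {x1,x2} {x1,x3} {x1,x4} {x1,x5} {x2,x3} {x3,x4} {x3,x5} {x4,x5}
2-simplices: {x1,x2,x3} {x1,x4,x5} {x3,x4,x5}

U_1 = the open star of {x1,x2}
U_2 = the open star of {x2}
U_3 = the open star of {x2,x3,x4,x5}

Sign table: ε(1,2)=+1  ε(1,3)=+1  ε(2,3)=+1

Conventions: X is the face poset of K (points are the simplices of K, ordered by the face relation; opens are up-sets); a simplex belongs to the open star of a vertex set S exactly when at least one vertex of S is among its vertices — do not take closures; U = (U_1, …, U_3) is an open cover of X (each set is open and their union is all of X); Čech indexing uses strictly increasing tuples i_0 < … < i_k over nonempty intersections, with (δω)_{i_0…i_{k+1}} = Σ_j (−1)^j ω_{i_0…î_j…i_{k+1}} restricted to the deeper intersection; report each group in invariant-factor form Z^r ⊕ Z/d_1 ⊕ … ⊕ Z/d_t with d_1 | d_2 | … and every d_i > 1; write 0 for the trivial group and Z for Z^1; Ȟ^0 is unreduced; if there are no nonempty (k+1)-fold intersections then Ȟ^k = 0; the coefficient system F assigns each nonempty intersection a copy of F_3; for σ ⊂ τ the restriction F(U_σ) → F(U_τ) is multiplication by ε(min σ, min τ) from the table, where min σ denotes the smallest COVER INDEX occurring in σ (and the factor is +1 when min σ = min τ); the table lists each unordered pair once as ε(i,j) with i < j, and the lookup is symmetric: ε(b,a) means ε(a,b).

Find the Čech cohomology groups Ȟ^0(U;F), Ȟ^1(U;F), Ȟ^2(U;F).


nerve simplices:
  U1={{x1},{x2},{x1,x2},{x1,x3},{x1,x4},{x1,x5},{x2,x3},{x1,x2,x3},{x1,x4,x5}} U2={{x2},{x1,x2},{x2,x3},{x1,x2,x3}} U3={{x2},{x3},{x4},{x5},{x1,x2},{x1,x3},{x1,x4},{x1,x5},{x2,x3},{x3,x4},{x3,x5},{x4,x5},{x1,x2,x3},{x1,x4,x5},{x3,x4,x5}}
  U12={{x2},{x1,x2},{x2,x3},{x1,x2,x3}} U13={{x2},{x1,x2},{x1,x3},{x1,x4},{x1,x5},{x2,x3},{x1,x2,x3},{x1,x4,x5}} U23={{x2},{x1,x2},{x2,x3},{x1,x2,x3}}
  U123={{x2},{x1,x2},{x2,x3},{x1,x2,x3}}
C dims 3,3,1; δ0: rk_F3 2; δ1: rk_F3 1
degree 0: 3−2−0 = 1 → Ȟ^0 ≅ Z/3
degree 1: 3−1−2 = 0 → Ȟ^1 ≅ 0
degree 2: 1−0−1 = 0 → Ȟ^2 ≅ 0

Ȟ^0 = Z/3,  Ȟ^1 = 0,  Ȟ^2 = 0


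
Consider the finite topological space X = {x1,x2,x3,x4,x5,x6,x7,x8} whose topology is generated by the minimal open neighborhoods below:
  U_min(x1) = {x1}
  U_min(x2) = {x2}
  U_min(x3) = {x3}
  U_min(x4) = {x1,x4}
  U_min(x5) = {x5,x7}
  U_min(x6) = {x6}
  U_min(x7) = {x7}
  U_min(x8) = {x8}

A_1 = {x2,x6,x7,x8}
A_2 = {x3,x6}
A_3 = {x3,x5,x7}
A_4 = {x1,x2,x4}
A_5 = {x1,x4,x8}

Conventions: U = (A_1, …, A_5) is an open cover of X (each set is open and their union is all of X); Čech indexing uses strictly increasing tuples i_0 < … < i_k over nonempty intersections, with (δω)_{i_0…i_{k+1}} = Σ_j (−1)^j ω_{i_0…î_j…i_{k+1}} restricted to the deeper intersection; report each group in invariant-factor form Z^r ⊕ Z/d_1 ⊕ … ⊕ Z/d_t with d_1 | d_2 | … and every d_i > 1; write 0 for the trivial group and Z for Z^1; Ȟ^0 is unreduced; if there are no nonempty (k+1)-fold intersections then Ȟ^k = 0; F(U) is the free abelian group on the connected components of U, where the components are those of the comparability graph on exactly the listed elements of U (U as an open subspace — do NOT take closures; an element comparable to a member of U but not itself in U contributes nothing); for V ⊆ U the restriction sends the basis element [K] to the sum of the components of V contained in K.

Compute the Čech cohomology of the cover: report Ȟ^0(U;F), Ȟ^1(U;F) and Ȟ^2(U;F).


nonempty overlaps:
  A12={x6} A13={x7} A14={x2} A15={x8} A23={x3} A45={x1,x4}
components per intersection:
  A1: {x2} {x6} {x7} {x8}
  A2: {x3} {x6}
  A3: {x3} {x5,x7}
  A4: {x1,x4} {x2}
  A5: {x1,x4} {x8}
  A12: {x6}
  A13: {x7}
  A14: {x2}
  A15: {x8}
  A23: {x3}
  A45: {x1,x4}
C dims 12,6; δ0: rk 6, SNF 1^6
degree 0: 12−6−0 = 6 → Ȟ^0 ≅ Z^6
degree 1: 6−0−6 = 0 → Ȟ^1 ≅ 0
degree 2: 0−0−0 = 0 → Ȟ^2 ≅ 0

Ȟ^0 ≅ Z^6; Ȟ^1 ≅ 0; Ȟ^2 ≅ 0


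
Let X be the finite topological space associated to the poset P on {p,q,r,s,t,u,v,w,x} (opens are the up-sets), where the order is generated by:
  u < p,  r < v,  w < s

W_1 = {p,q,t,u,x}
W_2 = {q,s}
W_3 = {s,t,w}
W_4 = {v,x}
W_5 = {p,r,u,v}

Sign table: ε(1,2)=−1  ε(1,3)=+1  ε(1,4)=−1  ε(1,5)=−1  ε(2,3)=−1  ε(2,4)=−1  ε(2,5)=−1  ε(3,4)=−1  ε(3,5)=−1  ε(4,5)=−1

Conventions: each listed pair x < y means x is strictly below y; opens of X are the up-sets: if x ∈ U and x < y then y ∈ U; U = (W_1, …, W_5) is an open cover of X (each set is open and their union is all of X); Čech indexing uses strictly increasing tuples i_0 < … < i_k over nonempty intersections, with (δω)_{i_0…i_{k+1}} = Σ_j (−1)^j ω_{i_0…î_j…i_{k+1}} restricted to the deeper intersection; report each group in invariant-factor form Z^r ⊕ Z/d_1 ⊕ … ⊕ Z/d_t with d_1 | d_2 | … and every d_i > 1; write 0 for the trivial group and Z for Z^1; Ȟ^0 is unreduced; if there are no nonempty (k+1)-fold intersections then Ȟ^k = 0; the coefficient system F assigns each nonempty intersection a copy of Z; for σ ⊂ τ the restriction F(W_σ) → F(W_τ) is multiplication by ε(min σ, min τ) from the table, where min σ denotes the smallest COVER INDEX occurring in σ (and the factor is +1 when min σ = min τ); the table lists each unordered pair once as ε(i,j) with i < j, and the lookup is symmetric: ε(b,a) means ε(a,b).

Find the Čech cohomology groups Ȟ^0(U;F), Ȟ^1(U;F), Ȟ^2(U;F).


nerve of the cover:
  W12={q} W13={t} W14={x} W15={p,u} W23={s} W45={v}
C dims 5,6; δ0: rk 5, SNF 1^4·2
Ȟ^0 = (5 − 5) − 0 = 0, so Ȟ^0 ≅ 0
Ȟ^1 = (6 − 0) − 5 = 1 plus torsion [2], so Ȟ^1 ≅ Z ⊕ Z/2
Ȟ^2 = (0 − 0) − 0 = 0, so Ȟ^2 ≅ 0

Ȟ^0 ≅ 0, Ȟ^1 ≅ Z ⊕ Z/2 and Ȟ^2 ≅ 0


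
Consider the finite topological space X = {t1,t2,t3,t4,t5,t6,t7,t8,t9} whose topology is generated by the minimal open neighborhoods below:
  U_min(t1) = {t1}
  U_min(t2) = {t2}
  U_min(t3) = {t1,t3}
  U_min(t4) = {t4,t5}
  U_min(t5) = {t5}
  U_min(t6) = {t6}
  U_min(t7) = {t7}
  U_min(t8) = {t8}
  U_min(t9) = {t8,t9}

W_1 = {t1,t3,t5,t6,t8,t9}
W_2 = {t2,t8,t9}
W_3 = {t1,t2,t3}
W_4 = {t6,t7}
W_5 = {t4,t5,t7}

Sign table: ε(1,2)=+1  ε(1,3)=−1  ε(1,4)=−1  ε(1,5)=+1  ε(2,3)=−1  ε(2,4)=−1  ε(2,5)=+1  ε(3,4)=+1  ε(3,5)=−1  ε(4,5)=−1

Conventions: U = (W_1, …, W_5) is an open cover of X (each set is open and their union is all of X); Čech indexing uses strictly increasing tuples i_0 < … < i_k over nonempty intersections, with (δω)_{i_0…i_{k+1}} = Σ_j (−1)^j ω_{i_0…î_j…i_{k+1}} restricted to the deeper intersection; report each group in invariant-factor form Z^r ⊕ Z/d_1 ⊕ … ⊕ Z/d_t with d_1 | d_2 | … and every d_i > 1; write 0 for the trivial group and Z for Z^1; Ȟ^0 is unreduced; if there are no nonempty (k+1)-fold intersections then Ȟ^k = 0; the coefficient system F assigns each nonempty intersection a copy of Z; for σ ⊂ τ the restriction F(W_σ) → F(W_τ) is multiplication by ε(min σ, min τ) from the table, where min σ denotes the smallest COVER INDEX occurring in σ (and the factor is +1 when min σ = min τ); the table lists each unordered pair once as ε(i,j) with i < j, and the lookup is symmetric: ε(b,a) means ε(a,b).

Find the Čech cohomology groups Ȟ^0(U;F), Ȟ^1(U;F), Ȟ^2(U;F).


Ȟ^0(U;F) ≅ Z; Ȟ^1(U;F) ≅ Z^2; Ȟ^2(U;F) ≅ 0

intersection data:
  W12={t8,t9} W13={t1,t3} W14={t6} W15={t5} W23={t2} W45={t7}
C dims 5,6; δ0: rk 4, SNF 1^4
Ȟ^0 = (5 − 4) − 0 = 1, so Ȟ^0 ≅ Z
Ȟ^1 = (6 − 0) − 4 = 2, so Ȟ^1 ≅ Z^2
Ȟ^2 = (0 − 0) − 0 = 0, so Ȟ^2 ≅ 0


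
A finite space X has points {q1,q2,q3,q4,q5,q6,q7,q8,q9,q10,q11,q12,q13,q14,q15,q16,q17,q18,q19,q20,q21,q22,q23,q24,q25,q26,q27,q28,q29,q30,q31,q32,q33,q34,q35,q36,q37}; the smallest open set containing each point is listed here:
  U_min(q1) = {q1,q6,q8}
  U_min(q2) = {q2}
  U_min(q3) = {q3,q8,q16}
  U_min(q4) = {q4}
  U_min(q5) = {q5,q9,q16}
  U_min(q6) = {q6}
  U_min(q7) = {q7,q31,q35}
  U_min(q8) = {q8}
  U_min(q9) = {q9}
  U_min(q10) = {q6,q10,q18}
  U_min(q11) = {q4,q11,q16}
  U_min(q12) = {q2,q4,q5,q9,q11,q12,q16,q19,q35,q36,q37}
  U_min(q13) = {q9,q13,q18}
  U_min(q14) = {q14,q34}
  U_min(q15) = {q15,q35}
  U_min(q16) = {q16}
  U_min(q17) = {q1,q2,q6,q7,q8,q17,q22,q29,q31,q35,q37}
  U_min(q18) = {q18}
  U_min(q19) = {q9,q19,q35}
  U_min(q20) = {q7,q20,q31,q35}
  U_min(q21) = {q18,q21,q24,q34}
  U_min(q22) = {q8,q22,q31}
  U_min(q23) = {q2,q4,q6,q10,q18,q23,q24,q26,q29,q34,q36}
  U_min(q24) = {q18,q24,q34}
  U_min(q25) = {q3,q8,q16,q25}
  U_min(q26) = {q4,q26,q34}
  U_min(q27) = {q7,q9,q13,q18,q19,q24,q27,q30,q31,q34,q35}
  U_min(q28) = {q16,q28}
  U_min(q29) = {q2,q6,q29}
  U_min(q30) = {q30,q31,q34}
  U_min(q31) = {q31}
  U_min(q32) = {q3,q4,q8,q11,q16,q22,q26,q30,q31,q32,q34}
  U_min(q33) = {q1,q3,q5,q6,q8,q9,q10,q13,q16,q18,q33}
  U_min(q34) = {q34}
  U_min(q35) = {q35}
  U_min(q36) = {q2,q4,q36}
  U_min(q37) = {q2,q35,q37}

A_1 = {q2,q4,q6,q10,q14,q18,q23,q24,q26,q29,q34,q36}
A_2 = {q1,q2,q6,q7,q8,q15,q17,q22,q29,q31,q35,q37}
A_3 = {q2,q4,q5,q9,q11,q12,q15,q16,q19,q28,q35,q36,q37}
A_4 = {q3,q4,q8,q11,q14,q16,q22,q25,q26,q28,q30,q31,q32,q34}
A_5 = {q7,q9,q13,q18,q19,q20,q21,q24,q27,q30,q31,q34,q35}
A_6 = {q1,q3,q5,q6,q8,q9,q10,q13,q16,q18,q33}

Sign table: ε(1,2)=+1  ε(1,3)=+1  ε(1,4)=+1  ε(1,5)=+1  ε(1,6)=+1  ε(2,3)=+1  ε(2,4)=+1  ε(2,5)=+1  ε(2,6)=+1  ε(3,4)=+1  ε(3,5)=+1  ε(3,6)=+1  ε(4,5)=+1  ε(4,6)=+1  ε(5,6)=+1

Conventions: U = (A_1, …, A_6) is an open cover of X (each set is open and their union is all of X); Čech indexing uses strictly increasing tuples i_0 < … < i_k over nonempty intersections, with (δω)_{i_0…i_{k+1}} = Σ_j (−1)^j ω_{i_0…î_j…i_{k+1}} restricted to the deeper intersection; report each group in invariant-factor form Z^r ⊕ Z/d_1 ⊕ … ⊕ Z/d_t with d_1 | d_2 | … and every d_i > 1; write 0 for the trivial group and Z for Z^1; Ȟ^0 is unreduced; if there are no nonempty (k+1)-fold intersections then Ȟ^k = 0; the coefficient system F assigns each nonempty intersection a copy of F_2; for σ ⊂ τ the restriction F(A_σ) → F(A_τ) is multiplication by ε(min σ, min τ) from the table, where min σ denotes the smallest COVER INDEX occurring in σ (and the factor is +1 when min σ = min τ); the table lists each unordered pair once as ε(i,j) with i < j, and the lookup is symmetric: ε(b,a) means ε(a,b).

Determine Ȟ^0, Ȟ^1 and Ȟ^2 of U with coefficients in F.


nerve of the cover:
  A12={q2,q6,q29} A13={q2,q4,q36} A14={q4,q14,q26,q34} A15={q18,q24,q34} A16={q6,q10,q18} A23={q2,q15,q35,q37} A24={q8,q22,q31} A25={q7,q31,q35} A26={q1,q6,q8} A34={q4,q11,q16,q28} A35={q9,q19,q35} A36={q5,q9,q16} A45={q30,q31,q34} A46={q3,q8,q16} A56={q9,q13,q18}
  A123={q2} A126={q6} A134={q4} A145={q34} A156={q18} A235={q35} A245={q31} A246={q8} A346={q16} A356={q9}
C dims 6,15,10; δ0: rk_F2 5; δ1: rk_F2 9
Ȟ^0 = (6 − 5) − 0 = 1, so Ȟ^0 ≅ Z/2
Ȟ^1 = (15 − 9) − 5 = 1, so Ȟ^1 ≅ Z/2
Ȟ^2 = (10 − 0) − 9 = 1, so Ȟ^2 ≅ Z/2

Ȟ^0 ≅ Z/2; Ȟ^1 ≅ Z/2; Ȟ^2 ≅ Z/2
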